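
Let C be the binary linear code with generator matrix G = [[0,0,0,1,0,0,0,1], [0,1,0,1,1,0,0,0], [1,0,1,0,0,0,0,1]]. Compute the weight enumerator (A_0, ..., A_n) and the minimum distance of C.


Weight distribution: A_0 = 1, A_2 = 1, A_3 = 4, A_4 = 1, A_6 = 1. Minimum distance d = 2.

Enumerate all 2^3 = 8 messages m ∈ F_2^3.
For each, compute codeword c = mG in F_2^8, then tally its weight.
  m = 000 → c = 00000000, weight = 0.
  m = 100 → c = 00010001, weight = 2.
  m = 010 → c = 01011000, weight = 3.
  m = 110 → c = 01001001, weight = 3.
  m = 001 → c = 10100001, weight = 3.
  m = 101 → c = 10110000, weight = 3.
  m = 011 → c = 11111001, weight = 6.
  m = 111 → c = 11101000, weight = 4.
Tally weights:
  weight 0: 1 codewords.
  weight 2: 1 codewords.
  weight 3: 4 codewords.
  weight 4: 1 codewords.
  weight 6: 1 codewords.
Minimum distance d = smallest w > 0 with A_w > 0 = 2.
Sanity: Σ A_w = 8 = 2^3 = 8 ✓.


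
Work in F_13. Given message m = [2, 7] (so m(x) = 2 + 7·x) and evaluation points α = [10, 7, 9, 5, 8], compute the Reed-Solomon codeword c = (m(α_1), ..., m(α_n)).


c = [7, 12, 0, 11, 6]

Message polynomial: m(x) = 2 + 7·x (mod 13).
For each evaluation point α_i, compute m(α_i) mod 13:
  α_1 = 10: Horner steps 7 → 7, so m(10) = 7.
  α_2 = 7: Horner steps 7 → 12, so m(7) = 12.
  α_3 = 9: Horner steps 7 → 0, so m(9) = 0.
  α_4 = 5: Horner steps 7 → 11, so m(5) = 11.
  α_5 = 8: Horner steps 7 → 6, so m(8) = 6.
Codeword c = [7, 12, 0, 11, 6] ∈ F_13^5.


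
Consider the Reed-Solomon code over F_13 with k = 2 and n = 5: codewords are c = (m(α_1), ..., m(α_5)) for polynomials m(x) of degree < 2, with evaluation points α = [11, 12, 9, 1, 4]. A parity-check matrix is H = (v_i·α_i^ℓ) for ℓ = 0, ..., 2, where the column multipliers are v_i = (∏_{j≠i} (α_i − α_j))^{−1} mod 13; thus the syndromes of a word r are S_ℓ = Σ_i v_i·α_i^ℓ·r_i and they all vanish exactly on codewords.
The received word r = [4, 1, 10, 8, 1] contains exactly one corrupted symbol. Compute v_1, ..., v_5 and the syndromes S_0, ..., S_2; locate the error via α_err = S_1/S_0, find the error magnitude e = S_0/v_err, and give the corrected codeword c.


S = (3, 12, 9), error at position 5, error magnitude e = 2, c = [4, 1, 10, 8, 12].

Step 1: column multipliers v_i = (∏_{j≠i}(α_i − α_j))^{−1} mod 13.
  i = 1 (α = 11): (11−12)(11−9)(11−1)(11−4) = (−1)·2·10·7 = −140 ≡ 3, so v_1 = 3^{−1} = 9 (mod 13).
  i = 2 (α = 12): (12−11)(12−9)(12−1)(12−4) = 1·3·11·8 = 264 ≡ 4, so v_2 = 4^{−1} = 10 (mod 13).
  i = 3 (α = 9): (9−11)(9−12)(9−1)(9−4) = (−2)·(−3)·8·5 = 240 ≡ 6, so v_3 = 6^{−1} = 11 (mod 13).
  i = 4 (α = 1): (1−11)(1−12)(1−9)(1−4) = (−10)·(−11)·(−8)·(−3) = 2640 ≡ 1, so v_4 = 1^{−1} = 1 (mod 13).
  i = 5 (α = 4): (4−11)(4−12)(4−9)(4−1) = (−7)·(−8)·(−5)·3 = −840 ≡ 5, so v_5 = 5^{−1} = 8 (mod 13).
  v = [9, 10, 11, 1, 8].
Step 2: syndromes of r = [4, 1, 10, 8, 1] (all sums mod 13).
  S_0 = Σ v_i r_i = 9·4 + 10·1 + 11·10 + 1·8 + 8·1 = 172 ≡ 3.
  S_1 = Σ v_i α_i r_i = 9·11·4 + 10·12·1 + 11·9·10 + 1·1·8 + 8·4·1 = 1546 ≡ 12.
  α_i^2 mod 13 = [4, 1, 3, 1, 3].
  S_2 = Σ v_i α_i^2 r_i = 9·4·4 + 10·1·1 + 11·3·10 + 1·1·8 + 8·3·1 = 516 ≡ 9.
  S = (3, 12, 9) ≠ 0, so r is not a codeword (an error is present).
Step 3: locate the error. For a single error e at position i, S_ℓ = v_i·e·α_i^ℓ, so α_err = S_1/S_0.
  S_0^{−1} = 3^{−1} = 9 (mod 13), so α_err = 12·9 = 108 ≡ 4 = α_5. Error position i = 5.
  Consistency check: S_2/S_1 = 9·12 = 108 ≡ 4 = α_err ✓ (single-error assumption holds).
Step 4: error magnitude e = S_0/v_5 = S_0·∏_{j≠5}(α_5 − α_j) = 3·5 = 15 ≡ 2 (mod 13).
Step 5: correct position 5: c_5 = r_5 − e = 1 − 2 ≡ 12 (mod 13). Hence c = [4, 1, 10, 8, 12].
  Check: interpolating c through the α_i gives m(x) = 11 + 10·x (degree < 2) with m(α_i) = c_i for every i, so c is indeed a codeword.


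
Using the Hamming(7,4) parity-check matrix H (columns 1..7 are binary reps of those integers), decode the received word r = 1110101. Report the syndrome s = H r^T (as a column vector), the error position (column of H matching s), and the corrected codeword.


s = (0, 1, 0)^T, error position = 2, corrected codeword c = 1010101

Compute s = H r^T mod 2 one row at a time:
  s_1 = 0 + 1 + 0 + 1 = 2 ≡ 0 (mod 2).
  s_2 = 1 + 1 + 0 + 1 = 3 ≡ 1 (mod 2).
  s_3 = 1 + 1 + 1 + 1 = 4 ≡ 0 (mod 2).
s = (0, 1, 0)^T — this equals column 2 of H (binary 010), so error is at position 2.
Correct: flip bit 2 of r = 1110101 to get c = 1010101.


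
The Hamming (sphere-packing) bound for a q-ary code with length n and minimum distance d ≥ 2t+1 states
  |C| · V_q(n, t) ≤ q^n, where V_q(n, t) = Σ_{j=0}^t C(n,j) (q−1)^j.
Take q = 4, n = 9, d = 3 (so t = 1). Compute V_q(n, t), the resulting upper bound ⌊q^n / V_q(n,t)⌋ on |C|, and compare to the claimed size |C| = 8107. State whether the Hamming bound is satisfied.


V_q(n, t) = 28, q^n = 262144, Hamming bound = 9362, |C| = 8107 ≤ bound (satisfied).

Step 1: Compute V_q(n, t) = Σ_{j=0}^1 C(n, j) (q−1)^j.
  j = 0: C(9,0)·(3)^0 = 1·1 = 1.
  j = 1: C(9,1)·(3)^1 = 9·3 = 27.
  V_q(n, t) = 1 + 27 = 28.
Step 2: q^n = 4^9 = 262144.
Step 3: Hamming bound ⌊q^n / V_q(n,t)⌋ = ⌊262144/28⌋ = 9362.
Step 4: Compare |C| = 8107 to 9362: satisfied.
The claimed |C| lies below the Hamming bound.


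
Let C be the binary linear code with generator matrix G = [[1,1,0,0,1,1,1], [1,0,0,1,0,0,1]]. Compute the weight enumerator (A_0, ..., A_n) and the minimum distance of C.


Weight distribution: A_0 = 1, A_3 = 1, A_4 = 1, A_5 = 1. Minimum distance d = 3.

Enumerate all 2^2 = 4 messages m ∈ F_2^2.
For each, compute codeword c = mG in F_2^7, then tally its weight.
  m = 00 → c = 0000000, weight = 0.
  m = 10 → c = 1100111, weight = 5.
  m = 01 → c = 1001001, weight = 3.
  m = 11 → c = 0101110, weight = 4.
Tally weights:
  weight 0: 1 codewords.
  weight 3: 1 codewords.
  weight 4: 1 codewords.
  weight 5: 1 codewords.
Minimum distance d = smallest w > 0 with A_w > 0 = 3.
Sanity: Σ A_w = 4 = 2^2 = 4 ✓.


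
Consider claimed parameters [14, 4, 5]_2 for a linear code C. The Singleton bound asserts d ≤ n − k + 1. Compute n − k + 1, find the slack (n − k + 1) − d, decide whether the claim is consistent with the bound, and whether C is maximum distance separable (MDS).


Singleton RHS = n − k + 1 = 11, slack = 6, bound satisfied, not MDS.

Singleton bound: d ≤ n − k + 1.
Here n = 14, k = 4, so n − k + 1 = 11.
Given d = 5, check d ≤ 11: YES.
Slack = (n − k + 1) − d = 6.
The code is NOT MDS (slack = 6 > 0).
Description: the claimed parameters are [14, 4, 5]_2; such a code would be non-MDS.


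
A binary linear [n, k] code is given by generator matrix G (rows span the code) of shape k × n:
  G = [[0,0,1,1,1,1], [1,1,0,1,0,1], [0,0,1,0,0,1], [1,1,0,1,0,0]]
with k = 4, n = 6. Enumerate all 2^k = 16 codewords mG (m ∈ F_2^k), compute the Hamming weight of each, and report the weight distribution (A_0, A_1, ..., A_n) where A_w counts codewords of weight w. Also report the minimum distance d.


Weight distribution: A_0 = 1, A_1 = 2, A_2 = 2, A_3 = 4, A_4 = 5, A_5 = 2. Minimum distance d = 1.

Enumerate all 2^4 = 16 messages m ∈ F_2^4.
For each, compute codeword c = mG in F_2^6, then tally its weight.
  m = 0000 → c = 000000, weight = 0.
  m = 1000 → c = 001111, weight = 4.
  m = 0100 → c = 110101, weight = 4.
  m = 1100 → c = 111010, weight = 4.
  m = 0010 → c = 001001, weight = 2.
  m = 1010 → c = 000110, weight = 2.
  m = 0110 → c = 111100, weight = 4.
  m = 1110 → c = 110011, weight = 4.
  m = 0001 → c = 110100, weight = 3.
  m = 1001 → c = 111011, weight = 5.
  m = 0101 → c = 000001, weight = 1.
  m = 1101 → c = 001110, weight = 3.
  m = 0011 → c = 111101, weight = 5.
  m = 1011 → c = 110010, weight = 3.
  m = 0111 → c = 001000, weight = 1.
  m = 1111 → c = 000111, weight = 3.
Tally weights:
  weight 0: 1 codewords.
  weight 1: 2 codewords.
  weight 2: 2 codewords.
  weight 3: 4 codewords.
  weight 4: 5 codewords.
  weight 5: 2 codewords.
Minimum distance d = smallest w > 0 with A_w > 0 = 1.
Sanity: Σ A_w = 16 = 2^4 = 16 ✓.


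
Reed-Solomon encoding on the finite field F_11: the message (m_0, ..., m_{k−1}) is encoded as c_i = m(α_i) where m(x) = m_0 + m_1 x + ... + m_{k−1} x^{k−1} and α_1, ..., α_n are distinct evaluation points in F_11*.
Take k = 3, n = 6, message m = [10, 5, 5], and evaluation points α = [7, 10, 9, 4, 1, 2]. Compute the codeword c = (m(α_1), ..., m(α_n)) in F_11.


c = [4, 10, 9, 0, 9, 7]

Message polynomial: m(x) = 10 + 5·x + 5·x^2 (mod 11).
For each evaluation point α_i, compute m(α_i) mod 11:
  α_1 = 7: Horner steps 5 → 7 → 4, so m(7) = 4.
  α_2 = 10: Horner steps 5 → 0 → 10, so m(10) = 10.
  α_3 = 9: Horner steps 5 → 6 → 9, so m(9) = 9.
  α_4 = 4: Horner steps 5 → 3 → 0, so m(4) = 0.
  α_5 = 1: Horner steps 5 → 10 → 9, so m(1) = 9.
  α_6 = 2: Horner steps 5 → 4 → 7, so m(2) = 7.
Codeword c = [4, 10, 9, 0, 9, 7] ∈ F_11^6.


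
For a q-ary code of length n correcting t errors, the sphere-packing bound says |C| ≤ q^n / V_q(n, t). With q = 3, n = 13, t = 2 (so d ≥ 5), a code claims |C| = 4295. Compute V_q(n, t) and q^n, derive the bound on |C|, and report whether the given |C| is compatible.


V_q(n, t) = 339, q^n = 1594323, Hamming bound = 4703, |C| = 4295 ≤ bound (satisfied).

Step 1: Compute V_q(n, t) = Σ_{j=0}^2 C(n, j) (q−1)^j.
  j = 0: C(13,0)·(2)^0 = 1·1 = 1.
  j = 1: C(13,1)·(2)^1 = 13·2 = 26.
  j = 2: C(13,2)·(2)^2 = 78·4 = 312.
  V_q(n, t) = 1 + 26 + 312 = 339.
Step 2: q^n = 3^13 = 1594323.
Step 3: Hamming bound ⌊q^n / V_q(n,t)⌋ = ⌊1594323/339⌋ = 4703.
Step 4: Compare |C| = 4295 to 4703: satisfied.
The claimed |C| lies below the Hamming bound.


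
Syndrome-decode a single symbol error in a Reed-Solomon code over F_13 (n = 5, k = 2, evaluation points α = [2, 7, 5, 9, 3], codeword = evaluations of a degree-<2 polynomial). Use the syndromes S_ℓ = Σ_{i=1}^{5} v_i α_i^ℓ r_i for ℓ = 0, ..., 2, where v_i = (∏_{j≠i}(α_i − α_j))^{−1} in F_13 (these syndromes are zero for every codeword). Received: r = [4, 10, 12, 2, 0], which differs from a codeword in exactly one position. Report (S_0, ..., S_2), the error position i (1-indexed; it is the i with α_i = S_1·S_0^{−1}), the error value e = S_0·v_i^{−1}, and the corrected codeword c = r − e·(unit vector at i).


S = (8, 1, 5), error at position 3, error magnitude e = 7, c = [4, 10, 5, 2, 0].

Step 1: column multipliers v_i = (∏_{j≠i}(α_i − α_j))^{−1} mod 13.
  i = 1 (α = 2): (2−7)(2−5)(2−9)(2−3) = (−5)·(−3)·(−7)·(−1) = 105 ≡ 1, so v_1 = 1^{−1} = 1 (mod 13).
  i = 2 (α = 7): (7−2)(7−5)(7−9)(7−3) = 5·2·(−2)·4 = −80 ≡ 11, so v_2 = 11^{−1} = 6 (mod 13).
  i = 3 (α = 5): (5−2)(5−7)(5−9)(5−3) = 3·(−2)·(−4)·2 = 48 ≡ 9, so v_3 = 9^{−1} = 3 (mod 13).
  i = 4 (α = 9): (9−2)(9−7)(9−5)(9−3) = 7·2·4·6 = 336 ≡ 11, so v_4 = 11^{−1} = 6 (mod 13).
  i = 5 (α = 3): (3−2)(3−7)(3−5)(3−9) = 1·(−4)·(−2)·(−6) = −48 ≡ 4, so v_5 = 4^{−1} = 10 (mod 13).
  v = [1, 6, 3, 6, 10].
Step 2: syndromes of r = [4, 10, 12, 2, 0] (all sums mod 13).
  S_0 = Σ v_i r_i = 1·4 + 6·10 + 3·12 + 6·2 + 10·0 = 112 ≡ 8.
  S_1 = Σ v_i α_i r_i = 1·2·4 + 6·7·10 + 3·5·12 + 6·9·2 + 10·3·0 = 716 ≡ 1.
  α_i^2 mod 13 = [4, 10, 12, 3, 9].
  S_2 = Σ v_i α_i^2 r_i = 1·4·4 + 6·10·10 + 3·12·12 + 6·3·2 + 10·9·0 = 1084 ≡ 5.
  S = (8, 1, 5) ≠ 0, so r is not a codeword (an error is present).
Step 3: locate the error. For a single error e at position i, S_ℓ = v_i·e·α_i^ℓ, so α_err = S_1/S_0.
  S_0^{−1} = 8^{−1} = 5 (mod 13), so α_err = 1·5 = 5 ≡ 5 = α_3. Error position i = 3.
  Consistency check: S_2/S_1 = 5·1 = 5 ≡ 5 = α_err ✓ (single-error assumption holds).
Step 4: error magnitude e = S_0/v_3 = S_0·∏_{j≠3}(α_3 − α_j) = 8·9 = 72 ≡ 7 (mod 13).
Step 5: correct position 3: c_3 = r_3 − e = 12 − 7 ≡ 5 (mod 13). Hence c = [4, 10, 5, 2, 0].
  Check: interpolating c through the α_i gives m(x) = 12 + 9·x (degree < 2) with m(α_i) = c_i for every i, so c is indeed a codeword.


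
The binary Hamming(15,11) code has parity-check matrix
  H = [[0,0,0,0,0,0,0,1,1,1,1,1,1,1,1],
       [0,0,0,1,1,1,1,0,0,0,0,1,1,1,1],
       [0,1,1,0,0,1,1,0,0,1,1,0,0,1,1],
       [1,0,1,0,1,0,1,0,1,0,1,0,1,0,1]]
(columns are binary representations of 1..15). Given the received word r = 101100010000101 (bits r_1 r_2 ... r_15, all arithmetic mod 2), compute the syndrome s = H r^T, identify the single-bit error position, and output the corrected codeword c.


s = (1, 1, 0, 0)^T, error position = 12, corrected codeword c = 101100010001101

Compute s = H r^T mod 2 one row at a time:
  s_1 = 1 + 0 + 0 + 0 + 0 + 1 + 0 + 1 = 3 ≡ 1 (mod 2).
  s_2 = 1 + 0 + 0 + 0 + 0 + 1 + 0 + 1 = 3 ≡ 1 (mod 2).
  s_3 = 0 + 1 + 0 + 0 + 0 + 0 + 0 + 1 = 2 ≡ 0 (mod 2).
  s_4 = 1 + 1 + 0 + 0 + 0 + 0 + 1 + 1 = 4 ≡ 0 (mod 2).
s = (1, 1, 0, 0)^T — this equals column 12 of H (binary 1100), so error is at position 12.
Correct: flip bit 12 of r = 101100010000101 to get c = 101100010001101.


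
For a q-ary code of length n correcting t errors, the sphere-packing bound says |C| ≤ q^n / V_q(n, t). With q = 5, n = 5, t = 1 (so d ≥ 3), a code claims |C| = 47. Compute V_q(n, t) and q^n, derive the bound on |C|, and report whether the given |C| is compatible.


V_q(n, t) = 21, q^n = 3125, Hamming bound = 148, |C| = 47 ≤ bound (satisfied).

Step 1: Compute V_q(n, t) = Σ_{j=0}^1 C(n, j) (q−1)^j.
  j = 0: C(5,0)·(4)^0 = 1·1 = 1.
  j = 1: C(5,1)·(4)^1 = 5·4 = 20.
  V_q(n, t) = 1 + 20 = 21.
Step 2: q^n = 5^5 = 3125.
Step 3: Hamming bound ⌊q^n / V_q(n,t)⌋ = ⌊3125/21⌋ = 148.
Step 4: Compare |C| = 47 to 148: satisfied.
The claimed |C| lies below the Hamming bound.


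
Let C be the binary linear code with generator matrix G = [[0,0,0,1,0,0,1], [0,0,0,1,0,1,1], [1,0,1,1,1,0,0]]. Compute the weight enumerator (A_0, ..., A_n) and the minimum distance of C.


Weight distribution: A_0 = 1, A_1 = 1, A_2 = 1, A_3 = 1, A_4 = 2, A_5 = 2. Minimum distance d = 1.

Enumerate all 2^3 = 8 messages m ∈ F_2^3.
For each, compute codeword c = mG in F_2^7, then tally its weight.
  m = 000 → c = 0000000, weight = 0.
  m = 100 → c = 0001001, weight = 2.
  m = 010 → c = 0001011, weight = 3.
  m = 110 → c = 0000010, weight = 1.
  m = 001 → c = 1011100, weight = 4.
  m = 101 → c = 1010101, weight = 4.
  m = 011 → c = 1010111, weight = 5.
  m = 111 → c = 1011110, weight = 5.
Tally weights:
  weight 0: 1 codewords.
  weight 1: 1 codewords.
  weight 2: 1 codewords.
  weight 3: 1 codewords.
  weight 4: 2 codewords.
  weight 5: 2 codewords.
Minimum distance d = smallest w > 0 with A_w > 0 = 1.
Sanity: Σ A_w = 8 = 2^3 = 8 ✓.


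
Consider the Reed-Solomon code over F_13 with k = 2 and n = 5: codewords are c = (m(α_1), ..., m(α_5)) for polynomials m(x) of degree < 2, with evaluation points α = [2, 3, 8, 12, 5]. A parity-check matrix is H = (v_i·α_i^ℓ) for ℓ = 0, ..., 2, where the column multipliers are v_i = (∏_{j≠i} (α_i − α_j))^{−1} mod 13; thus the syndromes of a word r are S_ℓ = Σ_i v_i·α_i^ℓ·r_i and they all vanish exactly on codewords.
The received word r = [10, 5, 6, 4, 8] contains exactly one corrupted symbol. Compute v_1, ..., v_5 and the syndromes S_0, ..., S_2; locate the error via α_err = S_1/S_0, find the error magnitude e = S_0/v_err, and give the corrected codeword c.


S = (4, 9, 4), error at position 4, error magnitude e = 5, c = [10, 5, 6, 12, 8].

Step 1: column multipliers v_i = (∏_{j≠i}(α_i − α_j))^{−1} mod 13.
  i = 1 (α = 2): (2−3)(2−8)(2−12)(2−5) = (−1)·(−6)·(−10)·(−3) = 180 ≡ 11, so v_1 = 11^{−1} = 6 (mod 13).
  i = 2 (α = 3): (3−2)(3−8)(3−12)(3−5) = 1·(−5)·(−9)·(−2) = −90 ≡ 1, so v_2 = 1^{−1} = 1 (mod 13).
  i = 3 (α = 8): (8−2)(8−3)(8−12)(8−5) = 6·5·(−4)·3 = −360 ≡ 4, so v_3 = 4^{−1} = 10 (mod 13).
  i = 4 (α = 12): (12−2)(12−3)(12−8)(12−5) = 10·9·4·7 = 2520 ≡ 11, so v_4 = 11^{−1} = 6 (mod 13).
  i = 5 (α = 5): (5−2)(5−3)(5−8)(5−12) = 3·2·(−3)·(−7) = 126 ≡ 9, so v_5 = 9^{−1} = 3 (mod 13).
  v = [6, 1, 10, 6, 3].
Step 2: syndromes of r = [10, 5, 6, 4, 8] (all sums mod 13).
  S_0 = Σ v_i r_i = 6·10 + 1·5 + 10·6 + 6·4 + 3·8 = 173 ≡ 4.
  S_1 = Σ v_i α_i r_i = 6·2·10 + 1·3·5 + 10·8·6 + 6·12·4 + 3·5·8 = 1023 ≡ 9.
  α_i^2 mod 13 = [4, 9, 12, 1, 12].
  S_2 = Σ v_i α_i^2 r_i = 6·4·10 + 1·9·5 + 10·12·6 + 6·1·4 + 3·12·8 = 1317 ≡ 4.
  S = (4, 9, 4) ≠ 0, so r is not a codeword (an error is present).
Step 3: locate the error. For a single error e at position i, S_ℓ = v_i·e·α_i^ℓ, so α_err = S_1/S_0.
  S_0^{−1} = 4^{−1} = 10 (mod 13), so α_err = 9·10 = 90 ≡ 12 = α_4. Error position i = 4.
  Consistency check: S_2/S_1 = 4·3 = 12 ≡ 12 = α_err ✓ (single-error assumption holds).
Step 4: error magnitude e = S_0/v_4 = S_0·∏_{j≠4}(α_4 − α_j) = 4·11 = 44 ≡ 5 (mod 13).
Step 5: correct position 4: c_4 = r_4 − e = 4 − 5 ≡ 12 (mod 13). Hence c = [10, 5, 6, 12, 8].
  Check: interpolating c through the α_i gives m(x) = 7 + 8·x (degree < 2) with m(α_i) = c_i for every i, so c is indeed a codeword.


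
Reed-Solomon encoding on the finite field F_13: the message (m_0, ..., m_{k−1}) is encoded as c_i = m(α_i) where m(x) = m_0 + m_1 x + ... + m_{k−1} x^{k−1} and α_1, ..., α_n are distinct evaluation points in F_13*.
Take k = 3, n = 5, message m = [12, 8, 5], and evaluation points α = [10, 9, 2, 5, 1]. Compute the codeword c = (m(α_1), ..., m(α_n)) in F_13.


c = [7, 8, 9, 8, 12]

Message polynomial: m(x) = 12 + 8·x + 5·x^2 (mod 13).
For each evaluation point α_i, compute m(α_i) mod 13:
  α_1 = 10: Horner steps 5 → 6 → 7, so m(10) = 7.
  α_2 = 9: Horner steps 5 → 1 → 8, so m(9) = 8.
  α_3 = 2: Horner steps 5 → 5 → 9, so m(2) = 9.
  α_4 = 5: Horner steps 5 → 7 → 8, so m(5) = 8.
  α_5 = 1: Horner steps 5 → 0 → 12, so m(1) = 12.
Codeword c = [7, 8, 9, 8, 12] ∈ F_13^5.


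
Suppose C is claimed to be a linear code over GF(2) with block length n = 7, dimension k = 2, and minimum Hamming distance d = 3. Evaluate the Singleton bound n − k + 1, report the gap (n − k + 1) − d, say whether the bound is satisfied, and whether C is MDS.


Singleton RHS = n − k + 1 = 6, slack = 3, bound satisfied, not MDS.

Singleton bound: d ≤ n − k + 1.
Here n = 7, k = 2, so n − k + 1 = 6.
Given d = 3, check d ≤ 6: YES.
Slack = (n − k + 1) − d = 3.
The code is NOT MDS (slack = 3 > 0).
Description: the claimed parameters are [7, 2, 3]_2; such a code would be non-MDS.


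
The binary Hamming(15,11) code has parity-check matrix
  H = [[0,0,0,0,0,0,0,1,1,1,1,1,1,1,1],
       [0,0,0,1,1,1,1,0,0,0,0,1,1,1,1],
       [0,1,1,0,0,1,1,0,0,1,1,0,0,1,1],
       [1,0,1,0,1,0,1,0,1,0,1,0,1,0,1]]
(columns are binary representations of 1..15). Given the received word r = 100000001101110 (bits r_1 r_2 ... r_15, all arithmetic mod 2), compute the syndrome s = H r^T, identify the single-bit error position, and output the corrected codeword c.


s = (1, 1, 0, 1)^T, error position = 13, corrected codeword c = 100000001101010

Compute s = H r^T mod 2 one row at a time:
  s_1 = 0 + 1 + 1 + 0 + 1 + 1 + 1 + 0 = 5 ≡ 1 (mod 2).
  s_2 = 0 + 0 + 0 + 0 + 1 + 1 + 1 + 0 = 3 ≡ 1 (mod 2).
  s_3 = 0 + 0 + 0 + 0 + 1 + 0 + 1 + 0 = 2 ≡ 0 (mod 2).
  s_4 = 1 + 0 + 0 + 0 + 1 + 0 + 1 + 0 = 3 ≡ 1 (mod 2).
s = (1, 1, 0, 1)^T — this equals column 13 of H (binary 1101), so error is at position 13.
Correct: flip bit 13 of r = 100000001101110 to get c = 100000001101010.


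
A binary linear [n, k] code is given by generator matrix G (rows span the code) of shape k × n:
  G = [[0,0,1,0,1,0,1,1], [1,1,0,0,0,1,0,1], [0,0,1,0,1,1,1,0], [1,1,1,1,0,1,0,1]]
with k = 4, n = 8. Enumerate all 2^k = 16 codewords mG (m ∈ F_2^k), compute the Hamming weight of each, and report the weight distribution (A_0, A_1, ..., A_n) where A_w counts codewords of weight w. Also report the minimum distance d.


Weight distribution: A_0 = 1, A_2 = 3, A_4 = 7, A_6 = 5. Minimum distance d = 2.

Enumerate all 2^4 = 16 messages m ∈ F_2^4.
For each, compute codeword c = mG in F_2^8, then tally its weight.
  m = 0000 → c = 00000000, weight = 0.
  m = 1000 → c = 00101011, weight = 4.
  m = 0100 → c = 11000101, weight = 4.
  m = 1100 → c = 11101110, weight = 6.
  m = 0010 → c = 00101110, weight = 4.
  m = 1010 → c = 00000101, weight = 2.
  m = 0110 → c = 11101011, weight = 6.
  m = 1110 → c = 11000000, weight = 2.
  m = 0001 → c = 11110101, weight = 6.
  m = 1001 → c = 11011110, weight = 6.
  m = 0101 → c = 00110000, weight = 2.
  m = 1101 → c = 00011011, weight = 4.
  m = 0011 → c = 11011011, weight = 6.
  m = 1011 → c = 11110000, weight = 4.
  m = 0111 → c = 00011110, weight = 4.
  m = 1111 → c = 00110101, weight = 4.
Tally weights:
  weight 0: 1 codewords.
  weight 2: 3 codewords.
  weight 4: 7 codewords.
  weight 6: 5 codewords.
Minimum distance d = smallest w > 0 with A_w > 0 = 2.
Sanity: Σ A_w = 16 = 2^4 = 16 ✓.


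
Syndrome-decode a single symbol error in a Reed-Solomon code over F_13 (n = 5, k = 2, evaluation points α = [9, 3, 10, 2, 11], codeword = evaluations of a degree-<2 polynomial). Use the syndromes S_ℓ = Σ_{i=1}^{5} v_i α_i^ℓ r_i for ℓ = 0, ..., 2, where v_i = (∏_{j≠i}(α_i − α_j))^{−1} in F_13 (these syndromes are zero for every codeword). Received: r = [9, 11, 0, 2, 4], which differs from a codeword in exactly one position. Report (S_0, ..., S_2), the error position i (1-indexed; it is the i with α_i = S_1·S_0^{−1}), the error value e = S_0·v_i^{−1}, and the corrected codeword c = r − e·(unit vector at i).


S = (6, 12, 11), error at position 4, error magnitude e = 8, c = [9, 11, 0, 7, 4].

Step 1: column multipliers v_i = (∏_{j≠i}(α_i − α_j))^{−1} mod 13.
  i = 1 (α = 9): (9−3)(9−10)(9−2)(9−11) = 6·(−1)·7·(−2) = 84 ≡ 6, so v_1 = 6^{−1} = 11 (mod 13).
  i = 2 (α = 3): (3−9)(3−10)(3−2)(3−11) = (−6)·(−7)·1·(−8) = −336 ≡ 2, so v_2 = 2^{−1} = 7 (mod 13).
  i = 3 (α = 10): (10−9)(10−3)(10−2)(10−11) = 1·7·8·(−1) = −56 ≡ 9, so v_3 = 9^{−1} = 3 (mod 13).
  i = 4 (α = 2): (2−9)(2−3)(2−10)(2−11) = (−7)·(−1)·(−8)·(−9) = 504 ≡ 10, so v_4 = 10^{−1} = 4 (mod 13).
  i = 5 (α = 11): (11−9)(11−3)(11−10)(11−2) = 2·8·1·9 = 144 ≡ 1, so v_5 = 1^{−1} = 1 (mod 13).
  v = [11, 7, 3, 4, 1].
Step 2: syndromes of r = [9, 11, 0, 2, 4] (all sums mod 13).
  S_0 = Σ v_i r_i = 11·9 + 7·11 + 3·0 + 4·2 + 1·4 = 188 ≡ 6.
  S_1 = Σ v_i α_i r_i = 11·9·9 + 7·3·11 + 3·10·0 + 4·2·2 + 1·11·4 = 1182 ≡ 12.
  α_i^2 mod 13 = [3, 9, 9, 4, 4].
  S_2 = Σ v_i α_i^2 r_i = 11·3·9 + 7·9·11 + 3·9·0 + 4·4·2 + 1·4·4 = 1038 ≡ 11.
  S = (6, 12, 11) ≠ 0, so r is not a codeword (an error is present).
Step 3: locate the error. For a single error e at position i, S_ℓ = v_i·e·α_i^ℓ, so α_err = S_1/S_0.
  S_0^{−1} = 6^{−1} = 11 (mod 13), so α_err = 12·11 = 132 ≡ 2 = α_4. Error position i = 4.
  Consistency check: S_2/S_1 = 11·12 = 132 ≡ 2 = α_err ✓ (single-error assumption holds).
Step 4: error magnitude e = S_0/v_4 = S_0·∏_{j≠4}(α_4 − α_j) = 6·10 = 60 ≡ 8 (mod 13).
Step 5: correct position 4: c_4 = r_4 − e = 2 − 8 ≡ 7 (mod 13). Hence c = [9, 11, 0, 7, 4].
  Check: interpolating c through the α_i gives m(x) = 12 + 4·x (degree < 2) with m(α_i) = c_i for every i, so c is indeed a codeword.


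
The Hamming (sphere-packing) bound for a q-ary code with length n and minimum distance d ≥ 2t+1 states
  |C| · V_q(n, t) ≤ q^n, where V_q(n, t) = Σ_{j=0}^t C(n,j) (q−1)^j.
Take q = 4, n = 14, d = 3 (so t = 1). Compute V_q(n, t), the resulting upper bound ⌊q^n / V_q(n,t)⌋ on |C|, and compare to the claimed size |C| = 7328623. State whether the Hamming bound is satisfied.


V_q(n, t) = 43, q^n = 268435456, Hamming bound = 6242685, |C| = 7328623 > bound (violated).

Step 1: Compute V_q(n, t) = Σ_{j=0}^1 C(n, j) (q−1)^j.
  j = 0: C(14,0)·(3)^0 = 1·1 = 1.
  j = 1: C(14,1)·(3)^1 = 14·3 = 42.
  V_q(n, t) = 1 + 42 = 43.
Step 2: q^n = 4^14 = 268435456.
Step 3: Hamming bound ⌊q^n / V_q(n,t)⌋ = ⌊268435456/43⌋ = 6242685.
Step 4: Compare |C| = 7328623 to 6242685: violated.
The claimed |C| lies above the Hamming bound, so no 4-ary code of length 14 with d ≥ 3 can have 7328623 codewords.


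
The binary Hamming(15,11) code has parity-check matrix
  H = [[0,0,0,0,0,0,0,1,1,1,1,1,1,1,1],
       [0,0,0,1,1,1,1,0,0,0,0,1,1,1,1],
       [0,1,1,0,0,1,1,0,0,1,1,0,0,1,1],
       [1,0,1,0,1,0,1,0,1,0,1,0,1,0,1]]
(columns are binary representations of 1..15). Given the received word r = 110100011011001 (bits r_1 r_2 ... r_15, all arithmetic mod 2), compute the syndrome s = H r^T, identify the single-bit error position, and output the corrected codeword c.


s = (1, 1, 1, 0)^T, error position = 14, corrected codeword c = 110100011011011

Compute s = H r^T mod 2 one row at a time:
  s_1 = 1 + 1 + 0 + 1 + 1 + 0 + 0 + 1 = 5 ≡ 1 (mod 2).
  s_2 = 1 + 0 + 0 + 0 + 1 + 0 + 0 + 1 = 3 ≡ 1 (mod 2).
  s_3 = 1 + 0 + 0 + 0 + 0 + 1 + 0 + 1 = 3 ≡ 1 (mod 2).
  s_4 = 1 + 0 + 0 + 0 + 1 + 1 + 0 + 1 = 4 ≡ 0 (mod 2).
s = (1, 1, 1, 0)^T — this equals column 14 of H (binary 1110), so error is at position 14.
Correct: flip bit 14 of r = 110100011011001 to get c = 110100011011011.


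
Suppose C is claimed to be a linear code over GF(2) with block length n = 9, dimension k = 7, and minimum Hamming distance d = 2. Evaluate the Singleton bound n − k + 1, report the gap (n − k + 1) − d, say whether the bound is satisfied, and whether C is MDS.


Singleton RHS = n − k + 1 = 3, slack = 1, bound satisfied, not MDS.

Singleton bound: d ≤ n − k + 1.
Here n = 9, k = 7, so n − k + 1 = 3.
Given d = 2, check d ≤ 3: YES.
Slack = (n − k + 1) − d = 1.
The code is NOT MDS (slack = 1 > 0).
Description: the claimed parameters are [9, 7, 2]_2; such a code would be non-MDS.


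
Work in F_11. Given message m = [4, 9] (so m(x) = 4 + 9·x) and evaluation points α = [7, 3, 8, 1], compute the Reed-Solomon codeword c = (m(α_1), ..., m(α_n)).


c = [1, 9, 10, 2]

Message polynomial: m(x) = 4 + 9·x (mod 11).
For each evaluation point α_i, compute m(α_i) mod 11:
  α_1 = 7: Horner steps 9 → 1, so m(7) = 1.
  α_2 = 3: Horner steps 9 → 9, so m(3) = 9.
  α_3 = 8: Horner steps 9 → 10, so m(8) = 10.
  α_4 = 1: Horner steps 9 → 2, so m(1) = 2.
Codeword c = [1, 9, 10, 2] ∈ F_11^4.


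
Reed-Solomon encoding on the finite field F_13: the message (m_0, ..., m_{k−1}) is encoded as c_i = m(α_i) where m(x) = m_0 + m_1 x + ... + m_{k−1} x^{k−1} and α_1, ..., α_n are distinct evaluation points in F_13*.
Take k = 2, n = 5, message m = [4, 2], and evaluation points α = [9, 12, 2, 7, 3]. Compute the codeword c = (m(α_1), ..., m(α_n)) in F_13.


c = [9, 2, 8, 5, 10]

Message polynomial: m(x) = 4 + 2·x (mod 13).
For each evaluation point α_i, compute m(α_i) mod 13:
  α_1 = 9: Horner steps 2 → 9, so m(9) = 9.
  α_2 = 12: Horner steps 2 → 2, so m(12) = 2.
  α_3 = 2: Horner steps 2 → 8, so m(2) = 8.
  α_4 = 7: Horner steps 2 → 5, so m(7) = 5.
  α_5 = 3: Horner steps 2 → 10, so m(3) = 10.
Codeword c = [9, 2, 8, 5, 10] ∈ F_13^5.


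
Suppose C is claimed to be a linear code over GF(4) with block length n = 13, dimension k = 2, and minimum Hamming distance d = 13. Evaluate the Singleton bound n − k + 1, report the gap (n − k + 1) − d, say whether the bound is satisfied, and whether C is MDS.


Singleton RHS = n − k + 1 = 12, slack = -1, bound violated (no such code; not MDS).

Singleton bound: d ≤ n − k + 1.
Here n = 13, k = 2, so n − k + 1 = 12.
Given d = 13, check d ≤ 12: NO.
Slack = (n − k + 1) − d = -1.
The slack is negative: d = 13 exceeds n − k + 1 = 12 by 1, so the Singleton bound is violated and no linear [13, 2, 13]_4 code can exist. In particular it is not MDS (MDS requires d = n − k + 1 exactly).
Description: the claimed parameters are [13, 2, 13]_4; such a code would be impossible (violates the Singleton bound).


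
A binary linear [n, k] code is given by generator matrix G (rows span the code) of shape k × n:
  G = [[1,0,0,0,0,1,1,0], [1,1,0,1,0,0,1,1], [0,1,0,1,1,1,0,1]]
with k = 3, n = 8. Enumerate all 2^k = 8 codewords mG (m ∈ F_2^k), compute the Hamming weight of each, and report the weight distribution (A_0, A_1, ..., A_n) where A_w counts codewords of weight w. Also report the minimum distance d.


Weight distribution: A_0 = 1, A_1 = 1, A_3 = 1, A_4 = 2, A_5 = 2, A_6 = 1. Minimum distance d = 1.

Enumerate all 2^3 = 8 messages m ∈ F_2^3.
For each, compute codeword c = mG in F_2^8, then tally its weight.
  m = 000 → c = 00000000, weight = 0.
  m = 100 → c = 10000110, weight = 3.
  m = 010 → c = 11010011, weight = 5.
  m = 110 → c = 01010101, weight = 4.
  m = 001 → c = 01011101, weight = 5.
  m = 101 → c = 11011011, weight = 6.
  m = 011 → c = 10001110, weight = 4.
  m = 111 → c = 00001000, weight = 1.
Tally weights:
  weight 0: 1 codewords.
  weight 1: 1 codewords.
  weight 3: 1 codewords.
  weight 4: 2 codewords.
  weight 5: 2 codewords.
  weight 6: 1 codewords.
Minimum distance d = smallest w > 0 with A_w > 0 = 1.
Sanity: Σ A_w = 8 = 2^3 = 8 ✓.


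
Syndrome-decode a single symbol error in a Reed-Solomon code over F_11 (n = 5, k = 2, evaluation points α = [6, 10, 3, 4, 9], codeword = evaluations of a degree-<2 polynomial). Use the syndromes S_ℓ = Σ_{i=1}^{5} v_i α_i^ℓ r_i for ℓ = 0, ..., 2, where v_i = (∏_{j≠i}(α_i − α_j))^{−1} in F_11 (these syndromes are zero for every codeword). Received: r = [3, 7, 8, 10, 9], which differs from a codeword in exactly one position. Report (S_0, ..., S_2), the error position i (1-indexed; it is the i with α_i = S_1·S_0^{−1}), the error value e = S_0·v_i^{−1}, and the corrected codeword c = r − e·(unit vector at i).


S = (6, 5, 6), error at position 2, error magnitude e = 7, c = [3, 0, 8, 10, 9].

Step 1: column multipliers v_i = (∏_{j≠i}(α_i − α_j))^{−1} mod 11.
  i = 1 (α = 6): (6−10)(6−3)(6−4)(6−9) = (−4)·3·2·(−3) = 72 ≡ 6, so v_1 = 6^{−1} = 2 (mod 11).
  i = 2 (α = 10): (10−6)(10−3)(10−4)(10−9) = 4·7·6·1 = 168 ≡ 3, so v_2 = 3^{−1} = 4 (mod 11).
  i = 3 (α = 3): (3−6)(3−10)(3−4)(3−9) = (−3)·(−7)·(−1)·(−6) = 126 ≡ 5, so v_3 = 5^{−1} = 9 (mod 11).
  i = 4 (α = 4): (4−6)(4−10)(4−3)(4−9) = (−2)·(−6)·1·(−5) = −60 ≡ 6, so v_4 = 6^{−1} = 2 (mod 11).
  i = 5 (α = 9): (9−6)(9−10)(9−3)(9−4) = 3·(−1)·6·5 = −90 ≡ 9, so v_5 = 9^{−1} = 5 (mod 11).
  v = [2, 4, 9, 2, 5].
Step 2: syndromes of r = [3, 7, 8, 10, 9] (all sums mod 11).
  S_0 = Σ v_i r_i = 2·3 + 4·7 + 9·8 + 2·10 + 5·9 = 171 ≡ 6.
  S_1 = Σ v_i α_i r_i = 2·6·3 + 4·10·7 + 9·3·8 + 2·4·10 + 5·9·9 = 1017 ≡ 5.
  α_i^2 mod 11 = [3, 1, 9, 5, 4].
  S_2 = Σ v_i α_i^2 r_i = 2·3·3 + 4·1·7 + 9·9·8 + 2·5·10 + 5·4·9 = 974 ≡ 6.
  S = (6, 5, 6) ≠ 0, so r is not a codeword (an error is present).
Step 3: locate the error. For a single error e at position i, S_ℓ = v_i·e·α_i^ℓ, so α_err = S_1/S_0.
  S_0^{−1} = 6^{−1} = 2 (mod 11), so α_err = 5·2 = 10 ≡ 10 = α_2. Error position i = 2.
  Consistency check: S_2/S_1 = 6·9 = 54 ≡ 10 = α_err ✓ (single-error assumption holds).
Step 4: error magnitude e = S_0/v_2 = S_0·∏_{j≠2}(α_2 − α_j) = 6·3 = 18 ≡ 7 (mod 11).
Step 5: correct position 2: c_2 = r_2 − e = 7 − 7 ≡ 0 (mod 11). Hence c = [3, 0, 8, 10, 9].
  Check: interpolating c through the α_i gives m(x) = 2 + 2·x (degree < 2) with m(α_i) = c_i for every i, so c is indeed a codeword.


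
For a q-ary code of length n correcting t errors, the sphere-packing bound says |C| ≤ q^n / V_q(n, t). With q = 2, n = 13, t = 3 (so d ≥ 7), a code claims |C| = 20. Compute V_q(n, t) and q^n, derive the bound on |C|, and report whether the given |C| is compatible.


V_q(n, t) = 378, q^n = 8192, Hamming bound = 21, |C| = 20 ≤ bound (satisfied).

Step 1: Compute V_q(n, t) = Σ_{j=0}^3 C(n, j) (q−1)^j.
  j = 0: C(13,0)·(1)^0 = 1·1 = 1.
  j = 1: C(13,1)·(1)^1 = 13·1 = 13.
  j = 2: C(13,2)·(1)^2 = 78·1 = 78.
  j = 3: C(13,3)·(1)^3 = 286·1 = 286.
  V_q(n, t) = 1 + 13 + 78 + 286 = 378.
Step 2: q^n = 2^13 = 8192.
Step 3: Hamming bound ⌊q^n / V_q(n,t)⌋ = ⌊8192/378⌋ = 21.
Step 4: Compare |C| = 20 to 21: satisfied.
The claimed |C| lies below the Hamming bound.


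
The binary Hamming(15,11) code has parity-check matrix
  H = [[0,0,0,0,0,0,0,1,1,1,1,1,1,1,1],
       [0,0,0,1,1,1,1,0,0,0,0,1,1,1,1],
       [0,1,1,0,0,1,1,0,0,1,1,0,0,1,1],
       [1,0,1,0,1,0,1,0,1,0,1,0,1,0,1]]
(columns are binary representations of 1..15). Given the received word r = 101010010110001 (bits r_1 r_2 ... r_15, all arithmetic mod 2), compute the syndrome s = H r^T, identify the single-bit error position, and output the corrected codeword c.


s = (0, 0, 0, 1)^T, error position = 1, corrected codeword c = 001010010110001

Compute s = H r^T mod 2 one row at a time:
  s_1 = 1 + 0 + 1 + 1 + 0 + 0 + 0 + 1 = 4 ≡ 0 (mod 2).
  s_2 = 0 + 1 + 0 + 0 + 0 + 0 + 0 + 1 = 2 ≡ 0 (mod 2).
  s_3 = 0 + 1 + 0 + 0 + 1 + 1 + 0 + 1 = 4 ≡ 0 (mod 2).
  s_4 = 1 + 1 + 1 + 0 + 0 + 1 + 0 + 1 = 5 ≡ 1 (mod 2).
s = (0, 0, 0, 1)^T — this equals column 1 of H (binary 0001), so error is at position 1.
Correct: flip bit 1 of r = 101010010110001 to get c = 001010010110001.


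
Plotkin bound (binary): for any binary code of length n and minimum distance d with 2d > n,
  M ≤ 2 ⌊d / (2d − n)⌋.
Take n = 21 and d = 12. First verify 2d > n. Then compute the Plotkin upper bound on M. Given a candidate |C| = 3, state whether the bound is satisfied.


Plotkin bound M ≤ 8; given |C| = 3 ≤ bound (satisfied).

Check applicability: 2d = 24, n = 21.
2d − n = 3 > 0, so Plotkin applies.
Compute d/(2d−n) = 12/3 ≈ 4.0000.
⌊d/(2d−n)⌋ = 4.
Plotkin bound: M ≤ 2·4 = 8.
Given |C| = 3, check: satisfied.
This |C| is below the Plotkin bound.


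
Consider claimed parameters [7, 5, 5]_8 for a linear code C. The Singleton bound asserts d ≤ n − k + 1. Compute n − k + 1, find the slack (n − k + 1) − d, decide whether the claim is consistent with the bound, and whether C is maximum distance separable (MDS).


Singleton RHS = n − k + 1 = 3, slack = -2, bound violated (no such code; not MDS).

Singleton bound: d ≤ n − k + 1.
Here n = 7, k = 5, so n − k + 1 = 3.
Given d = 5, check d ≤ 3: NO.
Slack = (n − k + 1) − d = -2.
The slack is negative: d = 5 exceeds n − k + 1 = 3 by 2, so the Singleton bound is violated and no linear [7, 5, 5]_8 code can exist. In particular it is not MDS (MDS requires d = n − k + 1 exactly).
Description: the claimed parameters are [7, 5, 5]_8; such a code would be impossible (violates the Singleton bound).


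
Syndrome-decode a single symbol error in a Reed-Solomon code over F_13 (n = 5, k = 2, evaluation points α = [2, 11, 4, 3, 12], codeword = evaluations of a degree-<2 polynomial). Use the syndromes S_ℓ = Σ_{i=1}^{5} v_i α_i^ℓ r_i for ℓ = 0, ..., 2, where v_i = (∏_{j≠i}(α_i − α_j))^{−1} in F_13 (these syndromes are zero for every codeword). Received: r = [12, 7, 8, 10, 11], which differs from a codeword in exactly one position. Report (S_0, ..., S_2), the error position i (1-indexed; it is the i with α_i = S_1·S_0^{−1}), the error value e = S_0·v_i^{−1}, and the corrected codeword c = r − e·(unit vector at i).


S = (9, 4, 9), error at position 5, error magnitude e = 6, c = [12, 7, 8, 10, 5].

Step 1: column multipliers v_i = (∏_{j≠i}(α_i − α_j))^{−1} mod 13.
  i = 1 (α = 2): (2−11)(2−4)(2−3)(2−12) = (−9)·(−2)·(−1)·(−10) = 180 ≡ 11, so v_1 = 11^{−1} = 6 (mod 13).
  i = 2 (α = 11): (11−2)(11−4)(11−3)(11−12) = 9·7·8·(−1) = −504 ≡ 3, so v_2 = 3^{−1} = 9 (mod 13).
  i = 3 (α = 4): (4−2)(4−11)(4−3)(4−12) = 2·(−7)·1·(−8) = 112 ≡ 8, so v_3 = 8^{−1} = 5 (mod 13).
  i = 4 (α = 3): (3−2)(3−11)(3−4)(3−12) = 1·(−8)·(−1)·(−9) = −72 ≡ 6, so v_4 = 6^{−1} = 11 (mod 13).
  i = 5 (α = 12): (12−2)(12−11)(12−4)(12−3) = 10·1·8·9 = 720 ≡ 5, so v_5 = 5^{−1} = 8 (mod 13).
  v = [6, 9, 5, 11, 8].
Step 2: syndromes of r = [12, 7, 8, 10, 11] (all sums mod 13).
  S_0 = Σ v_i r_i = 6·12 + 9·7 + 5·8 + 11·10 + 8·11 = 373 ≡ 9.
  S_1 = Σ v_i α_i r_i = 6·2·12 + 9·11·7 + 5·4·8 + 11·3·10 + 8·12·11 = 2383 ≡ 4.
  α_i^2 mod 13 = [4, 4, 3, 9, 1].
  S_2 = Σ v_i α_i^2 r_i = 6·4·12 + 9·4·7 + 5·3·8 + 11·9·10 + 8·1·11 = 1738 ≡ 9.
  S = (9, 4, 9) ≠ 0, so r is not a codeword (an error is present).
Step 3: locate the error. For a single error e at position i, S_ℓ = v_i·e·α_i^ℓ, so α_err = S_1/S_0.
  S_0^{−1} = 9^{−1} = 3 (mod 13), so α_err = 4·3 = 12 ≡ 12 = α_5. Error position i = 5.
  Consistency check: S_2/S_1 = 9·10 = 90 ≡ 12 = α_err ✓ (single-error assumption holds).
Step 4: error magnitude e = S_0/v_5 = S_0·∏_{j≠5}(α_5 − α_j) = 9·5 = 45 ≡ 6 (mod 13).
Step 5: correct position 5: c_5 = r_5 − e = 11 − 6 ≡ 5 (mod 13). Hence c = [12, 7, 8, 10, 5].
  Check: interpolating c through the α_i gives m(x) = 3 + 11·x (degree < 2) with m(α_i) = c_i for every i, so c is indeed a codeword.


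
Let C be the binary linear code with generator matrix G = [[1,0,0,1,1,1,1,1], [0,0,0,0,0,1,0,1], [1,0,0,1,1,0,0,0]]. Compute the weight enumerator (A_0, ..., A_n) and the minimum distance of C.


Weight distribution: A_0 = 1, A_1 = 1, A_2 = 1, A_3 = 2, A_4 = 1, A_5 = 1, A_6 = 1. Minimum distance d = 1.

Enumerate all 2^3 = 8 messages m ∈ F_2^3.
For each, compute codeword c = mG in F_2^8, then tally its weight.
  m = 000 → c = 00000000, weight = 0.
  m = 100 → c = 10011111, weight = 6.
  m = 010 → c = 00000101, weight = 2.
  m = 110 → c = 10011010, weight = 4.
  m = 001 → c = 10011000, weight = 3.
  m = 101 → c = 00000111, weight = 3.
  m = 011 → c = 10011101, weight = 5.
  m = 111 → c = 00000010, weight = 1.
Tally weights:
  weight 0: 1 codewords.
  weight 1: 1 codewords.
  weight 2: 1 codewords.
  weight 3: 2 codewords.
  weight 4: 1 codewords.
  weight 5: 1 codewords.
  weight 6: 1 codewords.
Minimum distance d = smallest w > 0 with A_w > 0 = 1.
Sanity: Σ A_w = 8 = 2^3 = 8 ✓.


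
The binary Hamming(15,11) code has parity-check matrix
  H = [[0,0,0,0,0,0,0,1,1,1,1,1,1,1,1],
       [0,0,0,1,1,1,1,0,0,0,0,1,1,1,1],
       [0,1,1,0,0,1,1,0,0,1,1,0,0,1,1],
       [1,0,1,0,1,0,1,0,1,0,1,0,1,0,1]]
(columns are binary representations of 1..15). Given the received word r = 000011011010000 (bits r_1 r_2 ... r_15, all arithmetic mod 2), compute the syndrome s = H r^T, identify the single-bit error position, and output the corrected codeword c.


s = (1, 0, 0, 1)^T, error position = 9, corrected codeword c = 000011010010000

Compute s = H r^T mod 2 one row at a time:
  s_1 = 1 + 1 + 0 + 1 + 0 + 0 + 0 + 0 = 3 ≡ 1 (mod 2).
  s_2 = 0 + 1 + 1 + 0 + 0 + 0 + 0 + 0 = 2 ≡ 0 (mod 2).
  s_3 = 0 + 0 + 1 + 0 + 0 + 1 + 0 + 0 = 2 ≡ 0 (mod 2).
  s_4 = 0 + 0 + 1 + 0 + 1 + 1 + 0 + 0 = 3 ≡ 1 (mod 2).
s = (1, 0, 0, 1)^T — this equals column 9 of H (binary 1001), so error is at position 9.
Correct: flip bit 9 of r = 000011011010000 to get c = 000011010010000.


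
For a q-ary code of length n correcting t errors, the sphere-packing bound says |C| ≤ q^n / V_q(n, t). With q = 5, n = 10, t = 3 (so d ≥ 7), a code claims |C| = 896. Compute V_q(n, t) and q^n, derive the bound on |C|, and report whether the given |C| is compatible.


V_q(n, t) = 8441, q^n = 9765625, Hamming bound = 1156, |C| = 896 ≤ bound (satisfied).

Step 1: Compute V_q(n, t) = Σ_{j=0}^3 C(n, j) (q−1)^j.
  j = 0: C(10,0)·(4)^0 = 1·1 = 1.
  j = 1: C(10,1)·(4)^1 = 10·4 = 40.
  j = 2: C(10,2)·(4)^2 = 45·16 = 720.
  j = 3: C(10,3)·(4)^3 = 120·64 = 7680.
  V_q(n, t) = 1 + 40 + 720 + 7680 = 8441.
Step 2: q^n = 5^10 = 9765625.
Step 3: Hamming bound ⌊q^n / V_q(n,t)⌋ = ⌊9765625/8441⌋ = 1156.
Step 4: Compare |C| = 896 to 1156: satisfied.
The claimed |C| lies below the Hamming bound.
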